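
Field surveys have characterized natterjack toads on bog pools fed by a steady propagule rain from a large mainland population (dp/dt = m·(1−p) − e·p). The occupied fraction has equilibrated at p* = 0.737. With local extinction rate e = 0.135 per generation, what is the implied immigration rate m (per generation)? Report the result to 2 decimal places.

0.38

At equilibrium m(1−p*) = e·p*, so m = e·p*/(1−p*).
m = 0.135 × 0.737 / 0.2630 = 0.0995/0.2630 = 0.3783.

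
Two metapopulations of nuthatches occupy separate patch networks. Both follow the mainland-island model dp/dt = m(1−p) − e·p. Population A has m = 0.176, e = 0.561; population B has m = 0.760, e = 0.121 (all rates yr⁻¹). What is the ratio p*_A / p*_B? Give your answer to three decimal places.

0.277

A: p*_A = m/(m+e) = 0.176/0.7370 = 0.2388.
B: p*_B = 0.760/0.8810 = 0.8627.
p*_A / p*_B = 0.2388/0.8627 = 0.2768.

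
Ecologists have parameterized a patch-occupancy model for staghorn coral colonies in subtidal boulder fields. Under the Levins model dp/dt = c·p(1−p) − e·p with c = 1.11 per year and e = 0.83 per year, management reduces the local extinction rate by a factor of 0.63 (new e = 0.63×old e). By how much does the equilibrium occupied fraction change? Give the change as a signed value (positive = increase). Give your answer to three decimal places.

Before: p* = 1 − 0.83/1.11 = 0.2523.
After the change, c = 1.11, e = 0.5229, so p* = 1 − 0.5229/1.11 = 0.5289.
Δp* = 0.5289 − 0.2523 = +0.2767.

0.277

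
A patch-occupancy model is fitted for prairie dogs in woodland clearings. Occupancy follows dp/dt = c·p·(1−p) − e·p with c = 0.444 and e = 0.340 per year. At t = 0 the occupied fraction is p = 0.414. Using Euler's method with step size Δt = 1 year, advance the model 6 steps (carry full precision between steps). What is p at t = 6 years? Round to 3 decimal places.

0.299

Update rule: p ← p + [c·p·(1−p) − e·p]·Δt with Δt = 1.
step 1: Δp = -0.03304, p = 0.38096
step 2: Δp = -0.02482, p = 0.35614
step 3: Δp = -0.01928, p = 0.33686
step 4: Δp = -0.01535, p = 0.32151
step 5: Δp = -0.01246, p = 0.30905
step 6: Δp = -0.01027, p = 0.29879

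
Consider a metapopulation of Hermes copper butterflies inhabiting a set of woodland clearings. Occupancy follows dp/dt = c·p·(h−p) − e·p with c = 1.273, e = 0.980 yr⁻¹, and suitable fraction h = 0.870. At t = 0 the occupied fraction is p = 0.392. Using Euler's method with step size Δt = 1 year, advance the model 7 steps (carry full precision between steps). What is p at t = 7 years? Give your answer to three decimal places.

Update rule: p ← p + [c·p·(h−p) − e·p]·Δt with Δt = 1.
step 1: Δp = -0.14563, p = 0.24637
step 2: Δp = -0.04585, p = 0.20052
step 3: Δp = -0.02562, p = 0.17490
step 4: Δp = -0.01664, p = 0.15826
step 5: Δp = -0.01170, p = 0.14656
step 6: Δp = -0.00866, p = 0.13790
step 7: Δp = -0.00662, p = 0.13128

0.131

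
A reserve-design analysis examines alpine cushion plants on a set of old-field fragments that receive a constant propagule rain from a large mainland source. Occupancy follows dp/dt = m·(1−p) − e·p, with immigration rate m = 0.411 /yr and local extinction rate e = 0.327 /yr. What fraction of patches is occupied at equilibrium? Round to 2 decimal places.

0.56

Setting dp/dt = 0: m − m·p* = e·p*, so m = (m+e)·p*.
p* = m/(m+e) = 0.411/(0.411+0.327) = 0.411/0.7380 = 0.5569.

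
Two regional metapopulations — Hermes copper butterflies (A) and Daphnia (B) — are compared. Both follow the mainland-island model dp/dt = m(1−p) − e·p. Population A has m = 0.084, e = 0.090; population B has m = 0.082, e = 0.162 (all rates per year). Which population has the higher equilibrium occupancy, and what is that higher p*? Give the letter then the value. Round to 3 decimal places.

A, 0.483

A: p*_A = m/(m+e) = 0.084/0.1740 = 0.4828.
B: p*_B = 0.082/0.2440 = 0.3361.
A is higher at 0.4828.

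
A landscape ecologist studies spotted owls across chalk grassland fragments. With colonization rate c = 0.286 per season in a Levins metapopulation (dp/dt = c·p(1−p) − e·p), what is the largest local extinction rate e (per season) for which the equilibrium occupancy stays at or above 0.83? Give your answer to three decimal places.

1 − e/c ≥ 0.83 ⇒ e ≤ c(1 − 0.83) = 0.286 × 0.1700.
e_max = 0.0486.

0.049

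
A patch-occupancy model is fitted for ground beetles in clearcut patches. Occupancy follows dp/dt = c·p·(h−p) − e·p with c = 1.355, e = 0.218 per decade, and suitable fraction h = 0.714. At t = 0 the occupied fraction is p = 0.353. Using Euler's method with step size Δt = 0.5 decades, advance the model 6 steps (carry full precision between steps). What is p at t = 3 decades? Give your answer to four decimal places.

Update rule: p ← p + [c·p·(h−p) − e·p]·Δt with Δt = 0.5.
  1  |  dp/dt·Δt = +0.047859  |  p_1 = 0.400859
  2  |  dp/dt·Δt = +0.041350  |  p_2 = 0.442209
  3  |  dp/dt·Δt = +0.033227  |  p_3 = 0.475436
  4  |  dp/dt·Δt = +0.025021  |  p_4 = 0.500457
  5  |  dp/dt·Δt = +0.017854  |  p_5 = 0.518311
  6  |  dp/dt·Δt = +0.012222  |  p_6 = 0.530532

0.5305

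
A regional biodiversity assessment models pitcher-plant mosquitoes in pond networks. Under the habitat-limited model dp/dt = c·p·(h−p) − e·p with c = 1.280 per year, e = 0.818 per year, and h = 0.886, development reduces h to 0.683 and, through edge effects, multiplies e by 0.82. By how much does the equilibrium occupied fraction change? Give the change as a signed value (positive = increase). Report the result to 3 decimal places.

Before: p* = h − e/c = 0.886 − 0.818/1.280 = 0.886 − 0.6391 = 0.2469.
After: c = 1.28, e = 0.67076, h = 0.683; p* = 0.683 − 0.67076/1.28 = 0.1590.
Δp* = 0.1590 − 0.2469 = -0.0880.

-0.088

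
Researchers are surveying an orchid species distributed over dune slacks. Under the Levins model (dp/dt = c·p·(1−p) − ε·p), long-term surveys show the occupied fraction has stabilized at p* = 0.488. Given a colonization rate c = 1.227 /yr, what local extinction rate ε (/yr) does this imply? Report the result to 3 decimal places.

At equilibrium c(1−p*) = ε.
ε = 1.227 × (1 − 0.488) = 1.227 × 0.5120 = 0.6282.

0.628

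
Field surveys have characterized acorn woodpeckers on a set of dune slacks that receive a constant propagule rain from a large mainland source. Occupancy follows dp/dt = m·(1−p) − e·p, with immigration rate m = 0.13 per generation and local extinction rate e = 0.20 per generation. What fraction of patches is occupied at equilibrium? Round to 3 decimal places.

At equilibrium the propagule rain into empty patches balances local extinction: m(1−p*) = e·p*.
p* = m/(m+e) = 0.13/(0.13+0.20) = 0.13/0.3300 = 0.3939.

0.394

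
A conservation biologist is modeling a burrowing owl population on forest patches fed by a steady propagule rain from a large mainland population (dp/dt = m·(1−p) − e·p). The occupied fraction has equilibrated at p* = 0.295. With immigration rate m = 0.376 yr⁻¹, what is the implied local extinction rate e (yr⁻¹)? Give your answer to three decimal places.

At equilibrium m(1−p*) = e·p*, so e = m(1−p*)/p*.
e = 0.376 × 0.7050 / 0.295 = 0.8986.

0.899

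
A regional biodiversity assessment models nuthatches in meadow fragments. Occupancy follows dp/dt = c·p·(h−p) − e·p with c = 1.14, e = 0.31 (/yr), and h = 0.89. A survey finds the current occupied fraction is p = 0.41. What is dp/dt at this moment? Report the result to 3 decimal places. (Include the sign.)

Colonization term: c·p·(h−p) = 1.14×0.41×0.4800 = 0.22435.
Extinction term: e·p = 0.12710.
dp/dt = 0.22435 − 0.12710 = 0.09725.

0.097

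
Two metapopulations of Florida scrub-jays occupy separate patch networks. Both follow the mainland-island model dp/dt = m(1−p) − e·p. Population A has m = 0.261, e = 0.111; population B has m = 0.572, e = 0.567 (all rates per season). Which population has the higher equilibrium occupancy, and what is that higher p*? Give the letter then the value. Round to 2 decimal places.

A: p*_A = m/(m+e) = 0.261/0.3720 = 0.7016.
B: p*_B = 0.572/1.1390 = 0.5022.
A is higher at 0.7016.

A, 0.70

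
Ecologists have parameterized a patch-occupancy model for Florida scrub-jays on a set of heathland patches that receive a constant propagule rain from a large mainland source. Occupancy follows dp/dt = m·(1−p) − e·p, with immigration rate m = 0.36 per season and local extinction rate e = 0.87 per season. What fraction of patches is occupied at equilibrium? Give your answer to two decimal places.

0.29

At equilibrium the propagule rain into empty patches balances local extinction: m(1−p*) = e·p*.
p* = m/(m+e) = 0.36/(0.36+0.87) = 0.36/1.2300 = 0.2927.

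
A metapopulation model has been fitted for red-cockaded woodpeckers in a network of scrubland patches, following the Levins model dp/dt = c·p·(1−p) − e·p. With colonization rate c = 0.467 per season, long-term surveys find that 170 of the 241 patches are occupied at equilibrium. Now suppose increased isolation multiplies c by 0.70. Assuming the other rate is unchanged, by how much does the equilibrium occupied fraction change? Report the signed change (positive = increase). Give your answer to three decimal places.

-0.126

Observed p* = 170/241 = 0.70539.
Balance c(1−p*) = e gives e = 0.467×(1 − 0.70539) = 0.13758.
New p* = 1 − e/c = 1 − 0.13758/0.32690 = 0.57914.
Δp* = 0.57914 − 0.70539 = -0.12625.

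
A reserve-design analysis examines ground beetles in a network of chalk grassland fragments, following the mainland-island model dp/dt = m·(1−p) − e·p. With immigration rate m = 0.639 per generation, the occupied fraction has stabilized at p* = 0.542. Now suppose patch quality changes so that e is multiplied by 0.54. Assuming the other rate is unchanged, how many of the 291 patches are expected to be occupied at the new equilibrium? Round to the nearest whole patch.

200

Balance m(1−p*) = e·p* gives e = m(1−p*)/p* = 0.639×0.45800/0.54200 = 0.53997.
New p* = m/(m+e) = 0.63900/(0.63900+0.29158) = 0.68667.
Expected occupied = 291 × 0.68667 = 199.82 ≈ 200.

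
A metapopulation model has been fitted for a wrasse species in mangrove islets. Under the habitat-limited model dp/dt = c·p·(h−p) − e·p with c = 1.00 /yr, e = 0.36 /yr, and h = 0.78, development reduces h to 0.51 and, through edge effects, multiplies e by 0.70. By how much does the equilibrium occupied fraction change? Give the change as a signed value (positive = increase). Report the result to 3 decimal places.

Before: p* = h − e/c = 0.78 − 0.36/1.00 = 0.78 − 0.3600 = 0.4200.
After: c = 1, e = 0.252, h = 0.51; p* = 0.51 − 0.252/1 = 0.2580.
Δp* = 0.2580 − 0.4200 = -0.1620.

-0.162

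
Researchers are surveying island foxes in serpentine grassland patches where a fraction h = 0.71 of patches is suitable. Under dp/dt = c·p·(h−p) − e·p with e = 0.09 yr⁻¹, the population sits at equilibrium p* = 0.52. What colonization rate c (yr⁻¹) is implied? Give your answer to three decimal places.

At equilibrium c(h−p*) = e, so c = e/(h−p*).
c = 0.09/(0.71 − 0.52) = 0.09/0.1900 = 0.4737.

0.474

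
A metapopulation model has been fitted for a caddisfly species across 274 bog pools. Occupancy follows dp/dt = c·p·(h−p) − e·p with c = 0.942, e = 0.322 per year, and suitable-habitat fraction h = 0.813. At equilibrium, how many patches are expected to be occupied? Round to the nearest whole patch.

129

p* = h − e/c = 0.813 − 0.3418 = 0.4712.
Expected occupied patches = N × p* = 274 × 0.4712 = 129.10 ≈ 129.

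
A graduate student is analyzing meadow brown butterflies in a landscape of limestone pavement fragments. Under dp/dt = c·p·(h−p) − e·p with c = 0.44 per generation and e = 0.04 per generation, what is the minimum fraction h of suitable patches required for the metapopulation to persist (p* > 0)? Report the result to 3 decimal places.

0.091

p* = h − e/c is positive only when h > e/c.
h_min = e/c = 0.04/0.44 = 0.0909.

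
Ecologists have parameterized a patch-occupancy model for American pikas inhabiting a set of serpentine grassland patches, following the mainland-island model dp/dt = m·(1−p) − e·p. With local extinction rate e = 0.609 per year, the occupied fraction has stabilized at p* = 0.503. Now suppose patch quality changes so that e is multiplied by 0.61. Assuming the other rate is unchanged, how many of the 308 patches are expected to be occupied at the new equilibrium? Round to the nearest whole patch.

192

Balance m(1−p*) = e·p* gives m = e·p*/(1−p*) = 0.609×0.50300/0.49700 = 0.61635.
New p* = m/(m+e) = 0.61635/(0.61635+0.37149) = 0.62394.
Expected occupied = 308 × 0.62394 = 192.17 ≈ 192.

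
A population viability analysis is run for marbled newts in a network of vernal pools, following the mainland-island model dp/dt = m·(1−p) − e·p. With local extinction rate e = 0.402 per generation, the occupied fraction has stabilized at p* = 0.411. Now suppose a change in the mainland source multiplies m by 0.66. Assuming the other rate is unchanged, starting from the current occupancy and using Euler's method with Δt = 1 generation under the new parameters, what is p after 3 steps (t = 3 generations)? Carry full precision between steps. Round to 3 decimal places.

Balance m(1−p*) = e·p* gives m = e·p*/(1−p*) = 0.402×0.41100/0.58900 = 0.28051.
Starting from p₀ = 0.41100; update p ← p + (dp/dt)·Δt with the new parameters.
t = 1: p = 0.41100 + (-0.05618) = 0.35482
t = 2: p = 0.35482 + (-0.02319) = 0.33163
t = 3: p = 0.33163 + (-0.00958) = 0.32206

0.322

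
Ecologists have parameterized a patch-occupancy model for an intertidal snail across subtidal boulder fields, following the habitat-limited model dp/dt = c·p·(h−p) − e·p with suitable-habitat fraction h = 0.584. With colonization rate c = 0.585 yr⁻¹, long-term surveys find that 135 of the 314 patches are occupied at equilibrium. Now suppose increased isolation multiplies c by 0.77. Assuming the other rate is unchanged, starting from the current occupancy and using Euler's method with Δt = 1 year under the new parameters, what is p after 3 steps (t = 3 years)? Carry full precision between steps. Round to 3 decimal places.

0.408

Observed p* = 135/314 = 0.42994.
Balance c(h−p*) = e gives e = 0.585×(0.584 − 0.42994) = 0.09013.
Starting from p₀ = 0.42994; update p ← p + (dp/dt)·Δt with the new parameters.
step 1: Δp = -0.00891, p = 0.42102
step 2: Δp = -0.00704, p = 0.41399
step 3: Δp = -0.00561, p = 0.40838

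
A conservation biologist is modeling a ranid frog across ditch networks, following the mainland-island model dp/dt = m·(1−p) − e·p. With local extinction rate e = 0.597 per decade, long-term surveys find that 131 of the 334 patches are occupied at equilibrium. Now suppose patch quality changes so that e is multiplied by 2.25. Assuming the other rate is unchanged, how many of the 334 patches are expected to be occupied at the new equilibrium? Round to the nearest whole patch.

Observed p* = 131/334 = 0.39222.
Balance m(1−p*) = e·p* gives m = e·p*/(1−p*) = 0.597×0.39222/0.60778 = 0.38526.
New p* = m/(m+e) = 0.38526/(0.38526+1.34325) = 0.22289.
Expected occupied = 334 × 0.22289 = 74.45 ≈ 74.

74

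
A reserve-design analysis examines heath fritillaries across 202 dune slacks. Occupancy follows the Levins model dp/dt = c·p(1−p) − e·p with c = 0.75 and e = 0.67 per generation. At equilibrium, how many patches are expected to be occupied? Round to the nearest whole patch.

p* = 1 − e/c = 1 − 0.67/0.75 = 0.1067.
Expected occupied patches = N × p* = 202 × 0.1067 = 21.55 ≈ 22.

22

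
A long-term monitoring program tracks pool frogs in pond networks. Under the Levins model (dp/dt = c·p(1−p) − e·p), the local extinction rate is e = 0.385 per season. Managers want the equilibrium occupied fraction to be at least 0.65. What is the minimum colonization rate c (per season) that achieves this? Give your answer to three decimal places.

p* = 1 − e/c ≥ 0.65 requires e/c ≤ 0.3500, i.e. c ≥ e/0.3500.
c_min = 0.385/0.3500 = 1.1000.

1.100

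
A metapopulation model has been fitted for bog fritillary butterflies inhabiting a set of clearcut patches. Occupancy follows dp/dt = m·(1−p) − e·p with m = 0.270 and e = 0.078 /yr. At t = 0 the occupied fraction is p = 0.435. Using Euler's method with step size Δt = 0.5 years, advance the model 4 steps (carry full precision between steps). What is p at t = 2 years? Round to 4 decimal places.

Update rule: p ← p + [m·(1−p) − e·p]·Δt with Δt = 0.5.
step 1: Δp = +0.05931, p = 0.49431
step 2: Δp = +0.04899, p = 0.54330
step 3: Δp = +0.04047, p = 0.58377
step 4: Δp = +0.03342, p = 0.61719

0.6172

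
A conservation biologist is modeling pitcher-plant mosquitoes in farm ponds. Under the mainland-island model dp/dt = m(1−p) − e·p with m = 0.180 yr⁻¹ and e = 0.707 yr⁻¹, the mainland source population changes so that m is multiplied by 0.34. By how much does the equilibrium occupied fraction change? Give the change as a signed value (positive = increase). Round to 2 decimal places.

-0.12

Before: p* = 0.180/(0.180+0.707) = 0.2029.
After: m = 0.0612, e = 0.707; p* = 0.0612/0.7682 = 0.0797.
Δp* = 0.0797 − 0.2029 = -0.1233.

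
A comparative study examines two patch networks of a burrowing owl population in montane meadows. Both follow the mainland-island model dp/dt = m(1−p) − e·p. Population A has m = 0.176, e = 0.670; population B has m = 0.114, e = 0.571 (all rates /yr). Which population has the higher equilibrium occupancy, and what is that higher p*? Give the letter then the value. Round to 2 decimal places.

A, 0.21

A: p*_A = m/(m+e) = 0.176/0.8460 = 0.2080.
B: p*_B = 0.114/0.6850 = 0.1664.
A is higher at 0.2080.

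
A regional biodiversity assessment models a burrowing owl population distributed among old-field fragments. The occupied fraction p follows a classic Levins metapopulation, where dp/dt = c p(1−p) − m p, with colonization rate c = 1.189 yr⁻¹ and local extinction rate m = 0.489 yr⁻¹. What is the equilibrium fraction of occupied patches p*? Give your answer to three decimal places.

0.589

Setting dp/dt = 0 and dividing through by p* gives c·(1−p*) = m.
So p* = 1 − m/c = 1 − 0.489/1.189 = 1 − 0.4113 = 0.5887.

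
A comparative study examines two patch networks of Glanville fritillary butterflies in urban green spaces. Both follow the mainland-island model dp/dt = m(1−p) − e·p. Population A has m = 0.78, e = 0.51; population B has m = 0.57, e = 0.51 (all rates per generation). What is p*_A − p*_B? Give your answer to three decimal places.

0.077

A: p*_A = m/(m+e) = 0.78/1.2900 = 0.6047.
B: p*_B = 0.57/1.0800 = 0.5278.
p*_A − p*_B = 0.6047 − 0.5278 = 0.0769.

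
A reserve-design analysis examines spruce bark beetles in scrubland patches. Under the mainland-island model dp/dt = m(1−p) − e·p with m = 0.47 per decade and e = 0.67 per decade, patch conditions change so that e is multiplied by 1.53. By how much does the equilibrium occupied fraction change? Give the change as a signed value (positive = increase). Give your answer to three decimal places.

Before: p* = 0.47/(0.47+0.67) = 0.4123.
After: m = 0.47, e = 1.0251; p* = 0.47/1.4951 = 0.3144.
Δp* = 0.3144 − 0.4123 = -0.0979.

-0.098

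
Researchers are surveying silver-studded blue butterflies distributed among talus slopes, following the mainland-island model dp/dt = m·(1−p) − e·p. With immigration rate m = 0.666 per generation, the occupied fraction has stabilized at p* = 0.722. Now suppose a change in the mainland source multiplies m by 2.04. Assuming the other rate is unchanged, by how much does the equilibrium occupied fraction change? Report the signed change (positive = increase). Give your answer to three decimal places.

Balance m(1−p*) = e·p* gives e = m(1−p*)/p* = 0.666×0.27800/0.72200 = 0.25644.
New p* = m/(m+e) = 1.35864/(1.35864+0.25644) = 0.84122.
Δp* = 0.84122 − 0.72200 = +0.11922.

0.119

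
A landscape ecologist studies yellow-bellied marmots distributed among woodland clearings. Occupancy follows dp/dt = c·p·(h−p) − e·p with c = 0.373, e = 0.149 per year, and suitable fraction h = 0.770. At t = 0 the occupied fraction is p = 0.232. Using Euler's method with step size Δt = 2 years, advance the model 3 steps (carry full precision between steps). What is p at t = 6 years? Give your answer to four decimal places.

Update rule: p ← p + [c·p·(h−p) − e·p]·Δt with Δt = 2.
  1  |  dp/dt·Δt = +0.023977  |  p_1 = 0.255977
  2  |  dp/dt·Δt = +0.021876  |  p_2 = 0.277853
  3  |  dp/dt·Δt = +0.019211  |  p_3 = 0.297064

0.2971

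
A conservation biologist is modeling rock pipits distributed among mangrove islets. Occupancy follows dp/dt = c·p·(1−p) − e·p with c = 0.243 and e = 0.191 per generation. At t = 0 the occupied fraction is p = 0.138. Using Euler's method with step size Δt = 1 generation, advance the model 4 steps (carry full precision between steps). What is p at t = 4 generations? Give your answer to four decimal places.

Update rule: p ← p + [c·p·(1−p) − e·p]·Δt with Δt = 1.
t = 1: p = 0.13800 + (+0.00255) = 0.14055
t = 2: p = 0.14055 + (+0.00251) = 0.14306
t = 3: p = 0.14306 + (+0.00247) = 0.14552
t = 4: p = 0.14552 + (+0.00242) = 0.14794

0.1479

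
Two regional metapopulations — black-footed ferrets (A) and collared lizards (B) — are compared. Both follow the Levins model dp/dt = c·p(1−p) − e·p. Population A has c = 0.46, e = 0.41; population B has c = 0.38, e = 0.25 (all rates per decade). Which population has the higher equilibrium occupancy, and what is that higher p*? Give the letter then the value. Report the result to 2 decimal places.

A: p*_A = 1 − 0.41/0.46 = 0.1087.
B: p*_B = 1 − 0.25/0.38 = 0.3421.
B is higher at 0.3421.

B, 0.34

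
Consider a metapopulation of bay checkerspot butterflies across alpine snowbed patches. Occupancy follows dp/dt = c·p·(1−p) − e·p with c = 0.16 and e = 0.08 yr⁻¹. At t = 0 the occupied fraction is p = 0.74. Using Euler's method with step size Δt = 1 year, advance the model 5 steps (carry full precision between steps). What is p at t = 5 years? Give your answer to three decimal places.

0.634

Update rule: p ← p + [c·p·(1−p) − e·p]·Δt with Δt = 1.
t = 1: p = 0.74000 + (-0.02842) = 0.71158
t = 2: p = 0.71158 + (-0.02409) = 0.68749
t = 3: p = 0.68749 + (-0.02062) = 0.66687
t = 4: p = 0.66687 + (-0.01780) = 0.64907
t = 5: p = 0.64907 + (-0.01548) = 0.63358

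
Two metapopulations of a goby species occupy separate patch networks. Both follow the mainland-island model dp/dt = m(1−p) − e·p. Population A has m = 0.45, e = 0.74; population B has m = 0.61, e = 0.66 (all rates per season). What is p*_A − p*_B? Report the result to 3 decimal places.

-0.102

A: p*_A = m/(m+e) = 0.45/1.1900 = 0.3782.
B: p*_B = 0.61/1.2700 = 0.4803.
p*_A − p*_B = 0.3782 − 0.4803 = -0.1022.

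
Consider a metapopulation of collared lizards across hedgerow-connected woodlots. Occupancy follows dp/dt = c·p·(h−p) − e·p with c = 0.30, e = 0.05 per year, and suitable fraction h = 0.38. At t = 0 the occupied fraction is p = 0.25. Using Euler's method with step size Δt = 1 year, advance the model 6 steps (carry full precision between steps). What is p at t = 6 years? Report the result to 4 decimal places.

Update rule: p ← p + [c·p·(h−p) − e·p]·Δt with Δt = 1.
step 1: Δp = -0.00275, p = 0.24725
step 2: Δp = -0.00252, p = 0.24473
step 3: Δp = -0.00231, p = 0.24243
step 4: Δp = -0.00212, p = 0.24031
step 5: Δp = -0.00195, p = 0.23837
step 6: Δp = -0.00179, p = 0.23658

0.2366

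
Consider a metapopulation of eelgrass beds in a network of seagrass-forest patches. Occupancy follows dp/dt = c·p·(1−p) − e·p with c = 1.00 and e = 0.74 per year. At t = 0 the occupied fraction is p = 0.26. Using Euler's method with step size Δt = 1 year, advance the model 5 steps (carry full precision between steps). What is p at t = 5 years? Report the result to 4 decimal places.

0.2600

Update rule: p ← p + [c·p·(1−p) − e·p]·Δt with Δt = 1.
t = 1: p = 0.26000 + (+0.00000) = 0.26000
t = 2: p = 0.26000 + (+0.00000) = 0.26000
t = 3: p = 0.26000 + (+0.00000) = 0.26000
t = 4: p = 0.26000 + (+0.00000) = 0.26000
t = 5: p = 0.26000 + (+0.00000) = 0.26000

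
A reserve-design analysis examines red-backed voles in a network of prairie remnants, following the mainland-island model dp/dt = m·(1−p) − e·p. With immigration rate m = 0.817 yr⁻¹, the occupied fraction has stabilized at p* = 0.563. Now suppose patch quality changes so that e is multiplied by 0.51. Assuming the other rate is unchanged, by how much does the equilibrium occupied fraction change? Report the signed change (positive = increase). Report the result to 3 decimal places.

0.153

Balance m(1−p*) = e·p* gives e = m(1−p*)/p* = 0.817×0.43700/0.56300 = 0.63415.
New p* = m/(m+e) = 0.81700/(0.81700+0.32342) = 0.71640.
Δp* = 0.71640 − 0.56300 = +0.15340.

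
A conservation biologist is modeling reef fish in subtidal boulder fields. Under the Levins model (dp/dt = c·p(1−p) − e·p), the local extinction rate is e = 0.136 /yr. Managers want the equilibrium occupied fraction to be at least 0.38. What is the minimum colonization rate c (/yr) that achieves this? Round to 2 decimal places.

0.22

p* = 1 − e/c ≥ 0.38 requires e/c ≤ 0.6200, i.e. c ≥ e/0.6200.
c_min = 0.136/0.6200 = 0.2194.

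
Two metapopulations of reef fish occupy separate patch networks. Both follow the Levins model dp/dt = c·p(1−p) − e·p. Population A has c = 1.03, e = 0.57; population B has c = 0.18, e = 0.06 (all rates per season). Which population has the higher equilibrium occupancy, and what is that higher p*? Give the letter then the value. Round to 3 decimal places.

A: p*_A = 1 − 0.57/1.03 = 0.4466.
B: p*_B = 1 − 0.06/0.18 = 0.6667.
B is higher at 0.6667.

B, 0.667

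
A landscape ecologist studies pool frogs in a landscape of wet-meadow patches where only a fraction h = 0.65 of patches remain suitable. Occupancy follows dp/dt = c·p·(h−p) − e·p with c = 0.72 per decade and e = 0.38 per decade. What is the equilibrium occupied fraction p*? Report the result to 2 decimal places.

0.12

Setting dp/dt = 0 and dividing by p* gives c·(h−p*) = e.
So p* = h − e/c = 0.65 − 0.38/0.72 = 0.65 − 0.5278 = 0.1222.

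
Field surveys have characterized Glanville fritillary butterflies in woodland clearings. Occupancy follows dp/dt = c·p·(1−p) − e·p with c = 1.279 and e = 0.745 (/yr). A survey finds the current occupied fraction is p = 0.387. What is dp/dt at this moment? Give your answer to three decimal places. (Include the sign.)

Colonization term: c·p·(1−p) = 1.279×0.387×0.6130 = 0.30342.
Extinction term: e·p = 0.28831.
dp/dt = 0.30342 − 0.28831 = 0.01510.

0.015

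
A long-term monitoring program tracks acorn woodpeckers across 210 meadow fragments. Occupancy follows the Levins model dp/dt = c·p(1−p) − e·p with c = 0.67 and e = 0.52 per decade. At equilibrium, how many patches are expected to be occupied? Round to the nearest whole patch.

p* = 1 − e/c = 1 − 0.52/0.67 = 0.2239.
Expected occupied patches = N × p* = 210 × 0.2239 = 47.01 ≈ 47.

47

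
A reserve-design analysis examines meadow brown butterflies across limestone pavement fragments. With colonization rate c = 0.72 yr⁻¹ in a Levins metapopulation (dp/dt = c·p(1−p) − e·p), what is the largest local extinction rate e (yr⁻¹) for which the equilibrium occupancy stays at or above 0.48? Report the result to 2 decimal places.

0.37

1 − e/c ≥ 0.48 ⇒ e ≤ c(1 − 0.48) = 0.72 × 0.5200.
e_max = 0.3744.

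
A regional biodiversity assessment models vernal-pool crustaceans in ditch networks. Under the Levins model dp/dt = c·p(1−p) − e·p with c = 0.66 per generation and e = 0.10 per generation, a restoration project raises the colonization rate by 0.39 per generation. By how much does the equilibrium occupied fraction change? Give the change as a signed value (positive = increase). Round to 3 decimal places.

Before: p* = 1 − 0.10/0.66 = 0.8485.
After the change, c = 1.05, e = 0.1, so p* = 1 − 0.1/1.05 = 0.9048.
Δp* = 0.9048 − 0.8485 = +0.0563.

0.056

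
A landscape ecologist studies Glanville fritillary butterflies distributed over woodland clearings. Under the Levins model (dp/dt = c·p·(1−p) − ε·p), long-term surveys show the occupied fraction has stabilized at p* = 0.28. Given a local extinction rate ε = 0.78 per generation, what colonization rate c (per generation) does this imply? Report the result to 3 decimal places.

At equilibrium c(1−p*) = ε, so c = ε/(1−p*).
c = 0.78/(1 − 0.28) = 0.78/0.7200 = 1.0833.

1.083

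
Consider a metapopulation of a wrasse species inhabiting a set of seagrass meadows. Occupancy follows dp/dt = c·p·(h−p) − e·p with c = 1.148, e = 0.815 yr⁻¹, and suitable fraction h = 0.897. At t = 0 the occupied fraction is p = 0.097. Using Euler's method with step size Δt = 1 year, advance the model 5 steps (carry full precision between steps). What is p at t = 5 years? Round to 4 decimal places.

Update rule: p ← p + [c·p·(h−p) − e·p]·Δt with Δt = 1.
t = 1: p = 0.09700 + (+0.01003) = 0.10703
t = 2: p = 0.10703 + (+0.00983) = 0.11686
t = 3: p = 0.11686 + (+0.00942) = 0.12628
t = 4: p = 0.12628 + (+0.00881) = 0.13510
t = 5: p = 0.13510 + (+0.00806) = 0.14316

0.1432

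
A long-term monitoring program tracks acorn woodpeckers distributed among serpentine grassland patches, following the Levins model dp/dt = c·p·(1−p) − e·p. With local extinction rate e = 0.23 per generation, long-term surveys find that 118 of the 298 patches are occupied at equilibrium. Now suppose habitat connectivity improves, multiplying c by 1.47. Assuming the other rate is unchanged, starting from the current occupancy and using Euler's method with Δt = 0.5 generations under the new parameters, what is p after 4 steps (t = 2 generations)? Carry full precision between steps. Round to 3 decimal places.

Observed p* = 118/298 = 0.39597.
Balance c(1−p*) = e gives c = e/(1 − 0.39597) = 0.23/0.60403 = 0.38078.
Starting from p₀ = 0.39597; update p ← p + (dp/dt)·Δt with the new parameters.
step 1: Δp = +0.02140, p = 0.41738
step 2: Δp = +0.02006, p = 0.43743
step 3: Δp = +0.01857, p = 0.45600
step 4: Δp = +0.01699, p = 0.47299

0.473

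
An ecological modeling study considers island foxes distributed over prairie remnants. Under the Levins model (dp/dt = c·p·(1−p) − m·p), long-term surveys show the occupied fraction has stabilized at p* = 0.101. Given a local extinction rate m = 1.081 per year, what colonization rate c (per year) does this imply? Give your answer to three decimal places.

At equilibrium c(1−p*) = m, so c = m/(1−p*).
c = 1.081/(1 − 0.101) = 1.081/0.8990 = 1.2024.

1.202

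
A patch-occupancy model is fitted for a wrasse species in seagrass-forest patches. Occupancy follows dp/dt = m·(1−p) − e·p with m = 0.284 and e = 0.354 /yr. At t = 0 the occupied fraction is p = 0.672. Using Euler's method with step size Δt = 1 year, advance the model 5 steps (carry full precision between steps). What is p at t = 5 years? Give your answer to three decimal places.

0.447

Update rule: p ← p + [m·(1−p) − e·p]·Δt with Δt = 1.
t = 1: p = 0.67200 + (-0.14474) = 0.52726
t = 2: p = 0.52726 + (-0.05239) = 0.47487
t = 3: p = 0.47487 + (-0.01897) = 0.45590
t = 4: p = 0.45590 + (-0.00687) = 0.44904
t = 5: p = 0.44904 + (-0.00249) = 0.44655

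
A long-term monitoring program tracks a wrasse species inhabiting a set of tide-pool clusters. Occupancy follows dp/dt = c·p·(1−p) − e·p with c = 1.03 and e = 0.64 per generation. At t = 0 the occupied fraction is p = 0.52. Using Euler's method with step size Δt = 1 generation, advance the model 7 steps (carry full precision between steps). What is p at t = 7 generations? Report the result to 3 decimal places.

Update rule: p ← p + [c·p·(1−p) − e·p]·Δt with Δt = 1.
step 1: Δp = -0.07571, p = 0.44429
step 2: Δp = -0.03004, p = 0.41425
step 3: Δp = -0.01519, p = 0.39905
step 4: Δp = -0.00839, p = 0.39066
step 5: Δp = -0.00484, p = 0.38583
step 6: Δp = -0.00286, p = 0.38297
step 7: Δp = -0.00171, p = 0.38126

0.381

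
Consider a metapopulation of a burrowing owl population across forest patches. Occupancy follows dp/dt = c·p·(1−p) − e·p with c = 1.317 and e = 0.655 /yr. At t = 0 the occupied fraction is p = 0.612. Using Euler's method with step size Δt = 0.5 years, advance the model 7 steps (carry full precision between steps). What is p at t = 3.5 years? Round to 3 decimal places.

Update rule: p ← p + [c·p·(1−p) − e·p]·Δt with Δt = 0.5.
step 1: Δp = -0.04407, p = 0.56793
step 2: Δp = -0.02441, p = 0.54352
step 3: Δp = -0.01463, p = 0.52890
step 4: Δp = -0.00914, p = 0.51976
step 5: Δp = -0.00585, p = 0.51391
step 6: Δp = -0.00381, p = 0.51010
step 7: Δp = -0.00250, p = 0.50760

0.508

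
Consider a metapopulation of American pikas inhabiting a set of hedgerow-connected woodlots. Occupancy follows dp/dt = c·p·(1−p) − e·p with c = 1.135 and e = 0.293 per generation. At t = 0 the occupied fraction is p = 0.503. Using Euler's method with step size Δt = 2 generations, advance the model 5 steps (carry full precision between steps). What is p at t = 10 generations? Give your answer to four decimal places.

0.7495

Update rule: p ← p + [c·p·(1−p) − e·p]·Δt with Δt = 2.
t = 2: p = 0.50300 + (+0.27272) = 0.77572
t = 4: p = 0.77572 + (-0.05964) = 0.71608
t = 6: p = 0.71608 + (+0.04189) = 0.75797
t = 8: p = 0.75797 + (-0.02774) = 0.73023
t = 10: p = 0.73023 + (+0.01926) = 0.74949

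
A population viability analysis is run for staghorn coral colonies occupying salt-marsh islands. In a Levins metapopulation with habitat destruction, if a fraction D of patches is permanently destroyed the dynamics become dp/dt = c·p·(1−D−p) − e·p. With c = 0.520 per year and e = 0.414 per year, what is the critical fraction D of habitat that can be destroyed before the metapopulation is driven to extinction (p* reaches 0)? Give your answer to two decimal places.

The nontrivial equilibrium is p* = (1−D) − e/c; extinction occurs when this hits zero.
So D_crit = 1 − e/c = 1 − 0.414/0.520 = 1 − 0.7962 = 0.2038.
Note this equals the original equilibrium occupancy — the Levins extinction-debt result.

0.20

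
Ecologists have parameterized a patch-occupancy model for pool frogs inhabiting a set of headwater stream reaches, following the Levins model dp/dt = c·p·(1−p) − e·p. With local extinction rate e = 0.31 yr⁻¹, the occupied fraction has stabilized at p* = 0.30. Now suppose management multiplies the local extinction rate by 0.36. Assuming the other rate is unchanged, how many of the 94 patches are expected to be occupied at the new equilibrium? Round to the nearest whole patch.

Balance c(1−p*) = e gives c = e/(1 − 0.30000) = 0.31/0.70000 = 0.44286.
New p* = 1 − e/c = 1 − 0.11160/0.44286 = 0.74800.
Expected occupied = 94 × 0.74800 = 70.31 ≈ 70.

70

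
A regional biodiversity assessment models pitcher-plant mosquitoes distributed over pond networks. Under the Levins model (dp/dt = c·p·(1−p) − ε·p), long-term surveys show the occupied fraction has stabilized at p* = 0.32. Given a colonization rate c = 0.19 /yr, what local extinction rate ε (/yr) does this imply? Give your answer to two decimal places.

0.13

At equilibrium c(1−p*) = ε.
ε = 0.19 × (1 − 0.32) = 0.19 × 0.6800 = 0.1292.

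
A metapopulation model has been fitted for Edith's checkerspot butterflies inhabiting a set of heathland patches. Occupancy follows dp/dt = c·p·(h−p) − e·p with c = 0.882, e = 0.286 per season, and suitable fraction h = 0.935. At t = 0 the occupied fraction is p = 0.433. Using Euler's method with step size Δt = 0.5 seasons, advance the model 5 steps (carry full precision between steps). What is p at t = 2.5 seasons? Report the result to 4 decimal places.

0.5585

Update rule: p ← p + [c·p·(h−p) − e·p]·Δt with Δt = 0.5.
p: 0.43300 → 0.46694  (Δp = +0.03394)
p: 0.46694 → 0.49655  (Δp = +0.02961)
p: 0.49655 → 0.52155  (Δp = +0.02500)
p: 0.52155 → 0.54207  (Δp = +0.02051)
p: 0.54207 → 0.55848  (Δp = +0.01642)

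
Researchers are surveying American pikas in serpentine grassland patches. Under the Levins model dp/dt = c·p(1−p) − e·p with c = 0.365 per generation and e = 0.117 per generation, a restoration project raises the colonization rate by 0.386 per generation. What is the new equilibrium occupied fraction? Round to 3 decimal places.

0.844

Before: p* = 1 − 0.117/0.365 = 0.6795.
After the change, c = 0.751, e = 0.117, so p* = 1 − 0.117/0.751 = 0.8442.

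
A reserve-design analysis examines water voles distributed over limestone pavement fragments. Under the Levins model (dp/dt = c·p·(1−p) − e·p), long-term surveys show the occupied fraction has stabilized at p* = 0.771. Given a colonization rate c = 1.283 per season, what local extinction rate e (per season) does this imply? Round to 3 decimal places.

0.294

At equilibrium c(1−p*) = e.
e = 1.283 × (1 − 0.771) = 1.283 × 0.2290 = 0.2938.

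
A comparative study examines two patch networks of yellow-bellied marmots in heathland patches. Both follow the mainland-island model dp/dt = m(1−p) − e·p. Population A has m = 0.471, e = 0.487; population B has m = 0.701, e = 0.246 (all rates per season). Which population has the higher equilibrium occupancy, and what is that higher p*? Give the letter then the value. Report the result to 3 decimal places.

A: p*_A = m/(m+e) = 0.471/0.9580 = 0.4916.
B: p*_B = 0.701/0.9470 = 0.7402.
B is higher at 0.7402.

B, 0.740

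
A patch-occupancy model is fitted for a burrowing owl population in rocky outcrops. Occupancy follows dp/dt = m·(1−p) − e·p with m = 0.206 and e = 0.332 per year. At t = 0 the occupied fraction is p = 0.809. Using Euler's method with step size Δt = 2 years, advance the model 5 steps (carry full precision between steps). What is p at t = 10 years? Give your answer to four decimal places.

Update rule: p ← p + [m·(1−p) − e·p]·Δt with Δt = 2.
  1  |  dp/dt·Δt = -0.458484  |  p_1 = 0.350516
  2  |  dp/dt·Δt = +0.034845  |  p_2 = 0.385361
  3  |  dp/dt·Δt = -0.002648  |  p_3 = 0.382713
  4  |  dp/dt·Δt = +0.000201  |  p_4 = 0.382914
  5  |  dp/dt·Δt = -0.000015  |  p_5 = 0.382899

0.3829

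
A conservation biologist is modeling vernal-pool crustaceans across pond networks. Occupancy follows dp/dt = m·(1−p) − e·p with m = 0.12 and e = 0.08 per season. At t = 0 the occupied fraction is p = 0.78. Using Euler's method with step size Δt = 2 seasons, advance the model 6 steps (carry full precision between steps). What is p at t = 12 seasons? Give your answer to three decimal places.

0.608

Update rule: p ← p + [m·(1−p) − e·p]·Δt with Δt = 2.
t = 2: p = 0.78000 + (-0.07200) = 0.70800
t = 4: p = 0.70800 + (-0.04320) = 0.66480
t = 6: p = 0.66480 + (-0.02592) = 0.63888
t = 8: p = 0.63888 + (-0.01555) = 0.62333
t = 10: p = 0.62333 + (-0.00933) = 0.61400
t = 12: p = 0.61400 + (-0.00560) = 0.60840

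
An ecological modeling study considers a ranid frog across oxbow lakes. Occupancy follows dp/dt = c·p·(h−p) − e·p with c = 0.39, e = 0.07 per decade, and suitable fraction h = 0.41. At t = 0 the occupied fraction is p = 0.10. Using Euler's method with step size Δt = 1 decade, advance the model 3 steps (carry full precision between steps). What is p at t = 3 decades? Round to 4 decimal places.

Update rule: p ← p + [c·p·(h−p) − e·p]·Δt with Δt = 1.
  1  |  dp/dt·Δt = +0.005090  |  p_1 = 0.105090
  2  |  dp/dt·Δt = +0.005140  |  p_2 = 0.110230
  3  |  dp/dt·Δt = +0.005171  |  p_3 = 0.115401

0.1154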